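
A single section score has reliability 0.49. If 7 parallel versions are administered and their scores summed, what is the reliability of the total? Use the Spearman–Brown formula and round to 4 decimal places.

ρ_k = kρ / (1 + (k−1)ρ) = 7·0.49 / (1 + 6·0.49) = 3.430 / 3.940 = 0.8706.

0.8706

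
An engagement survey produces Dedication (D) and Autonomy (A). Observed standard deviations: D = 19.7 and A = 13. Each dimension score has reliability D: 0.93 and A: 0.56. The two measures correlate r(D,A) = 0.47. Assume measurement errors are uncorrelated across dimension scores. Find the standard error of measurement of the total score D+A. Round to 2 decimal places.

Var(total) = 557.09 + 240.734 = 797.824.
True-score variance = 455.564 + 240.734 = 696.298, so reliability = 0.8727.
Error variance = 797.824 − 696.298 = 101.526; SEM = √101.526 = 10.08.

10.08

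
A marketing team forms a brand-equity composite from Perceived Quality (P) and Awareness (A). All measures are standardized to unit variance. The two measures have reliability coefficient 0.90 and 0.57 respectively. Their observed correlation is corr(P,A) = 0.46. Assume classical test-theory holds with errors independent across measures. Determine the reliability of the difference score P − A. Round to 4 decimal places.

Var(P−A) = 1 + 1 − 2·0.46 = 2 − 0.92 = 1.08.
Under uncorrelated errors the observed covariances equal the true-score covariances, so only the own-variance terms attenuate.
True-score variance = [0.90 + 0.57] − 0.92 = 1.47 − 0.92 = 0.55.
Reliability = 0.55 / 1.08 = 0.5093.

0.5093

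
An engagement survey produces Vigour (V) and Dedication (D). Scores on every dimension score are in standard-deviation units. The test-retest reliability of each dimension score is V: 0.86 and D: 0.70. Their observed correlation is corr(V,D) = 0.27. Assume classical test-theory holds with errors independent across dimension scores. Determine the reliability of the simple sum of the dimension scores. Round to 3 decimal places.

0.827

Var(V+D) = 2 + 2·[0.27] = 2 + 0.54 = 2.54.
Because errors are independent across components, Cov(Tᵢ,Tⱼ) = Cov(Xᵢ,Xⱼ); the off-diagonal part of the true-score variance is the same as above.
True-score variance = [0.86 + 0.70] + 0.54 = 1.56 + 0.54 = 2.1.
Reliability = 2.1 / 2.54 = 0.827.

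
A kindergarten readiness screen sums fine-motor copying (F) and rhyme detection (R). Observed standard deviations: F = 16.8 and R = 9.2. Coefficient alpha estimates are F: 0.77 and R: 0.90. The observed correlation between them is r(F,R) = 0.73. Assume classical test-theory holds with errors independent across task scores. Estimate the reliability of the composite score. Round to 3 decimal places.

0.876

Var(F+R) = 16.8² + 9.2² + 2·[16.8·9.2·0.73] = 366.88 + 225.658 = 592.538.
Because errors are independent across components, Cov(Tᵢ,Tⱼ) = Cov(Xᵢ,Xⱼ); the off-diagonal part of the true-score variance is the same as above.
True-score variance = [16.8²·0.77 + 9.2²·0.90] + 225.658 = 293.501 + 225.658 = 519.158.
Reliability = 519.158 / 592.538 = 0.876.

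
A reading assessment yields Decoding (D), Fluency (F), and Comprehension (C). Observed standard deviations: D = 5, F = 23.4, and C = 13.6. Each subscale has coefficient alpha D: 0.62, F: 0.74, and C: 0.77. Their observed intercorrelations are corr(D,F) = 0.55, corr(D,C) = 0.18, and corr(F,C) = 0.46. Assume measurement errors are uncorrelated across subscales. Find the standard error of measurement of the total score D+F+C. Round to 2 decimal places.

13.94

Var(total) = 757.52 + 445.961 = 1203.48.
True-score variance = 563.114 + 445.961 = 1009.07, so reliability = 0.8385.
Error variance = 1203.48 − 1009.07 = 194.406; SEM = √194.406 = 13.94.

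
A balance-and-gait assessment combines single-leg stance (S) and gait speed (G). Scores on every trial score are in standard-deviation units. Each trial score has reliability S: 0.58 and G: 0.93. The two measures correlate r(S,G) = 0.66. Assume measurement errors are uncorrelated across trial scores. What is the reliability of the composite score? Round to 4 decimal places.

Var(S+G) = 2 + 2·[0.66] = 2 + 1.32 = 3.32.
Under uncorrelated errors the observed covariances equal the true-score covariances, so only the own-variance terms attenuate.
True-score variance = [0.58 + 0.93] + 1.32 = 1.51 + 1.32 = 2.83.
Reliability = 2.83 / 3.32 = 0.8524.

0.8524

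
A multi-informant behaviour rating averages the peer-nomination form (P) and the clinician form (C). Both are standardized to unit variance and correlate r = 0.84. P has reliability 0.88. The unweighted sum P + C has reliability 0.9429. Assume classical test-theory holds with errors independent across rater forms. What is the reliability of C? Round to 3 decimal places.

Var(P+C) = 2 + 2·0.84 = 3.680.
True-score variance = ρ_P + ρ_C + 2·0.84, so 0.9429 = (0.88 + ρ_C + 1.68) / 3.680.
ρ_C = 0.9429·3.680 − 0.88 − 1.68 = 0.910.

0.910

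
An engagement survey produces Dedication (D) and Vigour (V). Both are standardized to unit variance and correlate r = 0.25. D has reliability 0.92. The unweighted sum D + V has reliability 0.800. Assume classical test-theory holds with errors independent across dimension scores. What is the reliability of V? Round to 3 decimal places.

Var(D+V) = 2 + 2·0.25 = 2.500.
True-score variance = ρ_D + ρ_V + 2·0.25, so 0.800 = (0.92 + ρ_V + 0.50) / 2.500.
ρ_V = 0.800·2.500 − 0.92 − 0.50 = 0.580.

0.580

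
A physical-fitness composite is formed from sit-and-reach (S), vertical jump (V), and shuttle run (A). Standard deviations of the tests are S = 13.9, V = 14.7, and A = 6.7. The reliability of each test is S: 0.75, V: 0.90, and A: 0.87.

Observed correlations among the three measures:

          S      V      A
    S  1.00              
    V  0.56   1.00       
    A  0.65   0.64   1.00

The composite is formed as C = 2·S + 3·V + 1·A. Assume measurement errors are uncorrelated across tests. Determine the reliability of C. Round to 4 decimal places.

Var(C) = 2²·13.9² + 3²·14.7² + 6.7² + 2·[6·13.9·14.7·0.56 + 2·13.9·6.7·0.65 + 3·14.7·6.7·0.64] = 2762.54 + 1993.44 = 4755.98.
With uncorrelated errors the cross-covariances are all true-score covariance, so they carry over unchanged; only the diagonal terms shrink to ρᵢσᵢ².
True-score variance = [2²·13.9²·0.75 + 3²·14.7²·0.90 + 6.7²·0.87] + 1993.44 = 2369.01 + 1993.44 = 4362.45.
Reliability = 4362.45 / 4755.98 = 0.9173.

0.9173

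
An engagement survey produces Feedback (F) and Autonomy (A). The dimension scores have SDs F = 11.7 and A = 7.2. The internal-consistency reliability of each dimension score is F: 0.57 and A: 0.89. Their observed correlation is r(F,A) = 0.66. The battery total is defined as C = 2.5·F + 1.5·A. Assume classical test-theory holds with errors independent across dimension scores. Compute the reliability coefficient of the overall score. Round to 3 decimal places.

Var(C) = 2.5²·11.7² + 1.5²·7.2² + 2·[3.75·11.7·7.2·0.66] = 972.202 + 416.988 = 1389.19.
Under uncorrelated errors the observed covariances equal the true-score covariances, so only the own-variance terms attenuate.
True-score variance = [2.5²·11.7²·0.57 + 1.5²·7.2²·0.89] + 416.988 = 591.48 + 416.988 = 1008.47.
Reliability = 1008.47 / 1389.19 = 0.726.

0.726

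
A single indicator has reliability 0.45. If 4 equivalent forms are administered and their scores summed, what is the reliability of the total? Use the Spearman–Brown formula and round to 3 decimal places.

ρ_k = kρ / (1 + (k−1)ρ) = 4·0.45 / (1 + 3·0.45) = 1.800 / 2.350 = 0.766.

0.766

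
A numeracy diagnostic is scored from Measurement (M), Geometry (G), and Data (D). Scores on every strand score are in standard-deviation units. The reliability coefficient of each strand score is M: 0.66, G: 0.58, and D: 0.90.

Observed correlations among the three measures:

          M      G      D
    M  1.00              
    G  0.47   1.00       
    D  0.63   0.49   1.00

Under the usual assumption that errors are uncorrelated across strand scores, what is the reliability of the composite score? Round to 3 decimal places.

Var(M+G+D) = 3 + 2·[0.47 + 0.63 + 0.49] = 3 + 3.18 = 6.18.
Under uncorrelated errors the observed covariances equal the true-score covariances, so only the own-variance terms attenuate.
True-score variance = [0.66 + 0.58 + 0.90] + 3.18 = 2.14 + 3.18 = 5.32.
Reliability = 5.32 / 6.18 = 0.861.

0.861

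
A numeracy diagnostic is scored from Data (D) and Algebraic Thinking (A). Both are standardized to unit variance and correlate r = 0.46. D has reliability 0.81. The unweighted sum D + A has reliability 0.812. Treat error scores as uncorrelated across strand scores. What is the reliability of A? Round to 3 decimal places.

Var(D+A) = 2 + 2·0.46 = 2.920.
True-score variance = ρ_D + ρ_A + 2·0.46, so 0.812 = (0.81 + ρ_A + 0.92) / 2.920.
ρ_A = 0.812·2.920 − 0.81 − 0.92 = 0.641.

0.641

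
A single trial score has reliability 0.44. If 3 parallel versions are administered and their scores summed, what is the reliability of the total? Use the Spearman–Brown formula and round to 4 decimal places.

0.7021

ρ_k = kρ / (1 + (k−1)ρ) = 3·0.44 / (1 + 2·0.44) = 1.320 / 1.880 = 0.7021.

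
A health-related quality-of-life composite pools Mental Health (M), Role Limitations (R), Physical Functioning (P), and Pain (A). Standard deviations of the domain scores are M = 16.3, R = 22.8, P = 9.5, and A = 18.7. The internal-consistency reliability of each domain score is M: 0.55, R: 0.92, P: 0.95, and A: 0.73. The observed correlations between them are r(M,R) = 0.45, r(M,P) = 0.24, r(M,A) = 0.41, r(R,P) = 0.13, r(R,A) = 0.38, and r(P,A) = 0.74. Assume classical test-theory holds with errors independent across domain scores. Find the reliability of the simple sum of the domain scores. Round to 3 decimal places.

Var(M+R+P+A) = 16.3² + 22.8² + 9.5² + 18.7² + 2·[16.3·22.8·0.45 + 16.3·9.5·0.24 + 16.3·18.7·0.41 + 22.8·9.5·0.13 + 22.8·18.7·0.38 + 9.5·18.7·0.74] = 1225.47 + 1302.02 = 2527.49.
Under uncorrelated errors the observed covariances equal the true-score covariances, so only the own-variance terms attenuate.
True-score variance = [16.3²·0.55 + 22.8²·0.92 + 9.5²·0.95 + 18.7²·0.73] + 1302.02 = 965.394 + 1302.02 = 2267.41.
Reliability = 2267.41 / 2527.49 = 0.897.

0.897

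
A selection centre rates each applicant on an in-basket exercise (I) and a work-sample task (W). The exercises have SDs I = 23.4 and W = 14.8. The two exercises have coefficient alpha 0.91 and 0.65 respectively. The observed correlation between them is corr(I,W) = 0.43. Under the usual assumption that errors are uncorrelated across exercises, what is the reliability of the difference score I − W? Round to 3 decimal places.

0.731

Var(I−W) = 23.4² + 14.8² − 2·23.4·14.8·0.43 = 766.6 − 297.835 = 468.765.
Because errors are independent across components, Cov(Tᵢ,Tⱼ) = Cov(Xᵢ,Xⱼ); the off-diagonal part of the true-score variance is the same as above.
True-score variance = [23.4²·0.91 + 14.8²·0.65] − 297.835 = 640.656 − 297.835 = 342.82.
Reliability = 342.82 / 468.765 = 0.731.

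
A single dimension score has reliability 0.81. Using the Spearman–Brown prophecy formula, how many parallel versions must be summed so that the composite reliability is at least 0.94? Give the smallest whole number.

4

k ≥ ρ*(1−ρ₁)/(ρ₁(1−ρ*)) = 0.94·0.19 / (0.81·0.06) = 3.675.
Smallest integer k = 4.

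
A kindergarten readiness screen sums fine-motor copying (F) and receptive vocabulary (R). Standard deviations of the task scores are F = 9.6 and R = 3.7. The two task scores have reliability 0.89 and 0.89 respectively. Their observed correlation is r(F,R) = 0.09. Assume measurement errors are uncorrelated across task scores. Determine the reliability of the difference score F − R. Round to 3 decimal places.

0.883

Var(F−R) = 9.6² + 3.7² − 2·9.6·3.7·0.09 = 105.85 − 6.3936 = 99.4564.
Under uncorrelated errors the observed covariances equal the true-score covariances, so only the own-variance terms attenuate.
True-score variance = [9.6²·0.89 + 3.7²·0.89] − 6.3936 = 94.2065 − 6.3936 = 87.8129.
Reliability = 87.8129 / 99.4564 = 0.883.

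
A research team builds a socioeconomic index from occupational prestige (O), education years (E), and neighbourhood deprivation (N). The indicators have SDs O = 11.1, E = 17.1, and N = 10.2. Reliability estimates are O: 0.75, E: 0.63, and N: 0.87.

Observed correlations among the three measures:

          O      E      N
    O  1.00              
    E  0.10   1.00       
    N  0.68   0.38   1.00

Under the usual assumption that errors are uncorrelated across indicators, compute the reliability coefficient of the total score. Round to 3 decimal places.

Var(O+E+N) = 11.1² + 17.1² + 10.2² + 2·[11.1·17.1·0.10 + 11.1·10.2·0.68 + 17.1·10.2·0.38] = 519.66 + 324.5 = 844.16.
Under uncorrelated errors the observed covariances equal the true-score covariances, so only the own-variance terms attenuate.
True-score variance = [11.1²·0.75 + 17.1²·0.63 + 10.2²·0.87] + 324.5 = 367.141 + 324.5 = 691.641.
Reliability = 691.641 / 844.16 = 0.819.

0.819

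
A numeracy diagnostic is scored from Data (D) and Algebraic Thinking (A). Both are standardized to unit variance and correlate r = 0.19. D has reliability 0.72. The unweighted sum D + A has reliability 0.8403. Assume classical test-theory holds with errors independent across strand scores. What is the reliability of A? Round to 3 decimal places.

Var(D+A) = 2 + 2·0.19 = 2.380.
True-score variance = ρ_D + ρ_A + 2·0.19, so 0.8403 = (0.72 + ρ_A + 0.38) / 2.380.
ρ_A = 0.8403·2.380 − 0.72 − 0.38 = 0.900.

0.900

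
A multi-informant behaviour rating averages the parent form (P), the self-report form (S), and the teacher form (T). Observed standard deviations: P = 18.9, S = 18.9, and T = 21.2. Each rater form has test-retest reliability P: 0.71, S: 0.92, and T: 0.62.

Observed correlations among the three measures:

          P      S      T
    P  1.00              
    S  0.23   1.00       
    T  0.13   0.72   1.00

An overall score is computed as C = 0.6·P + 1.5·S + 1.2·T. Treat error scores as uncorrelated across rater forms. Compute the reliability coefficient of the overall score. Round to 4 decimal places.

0.8777

Var(C) = 0.6²·18.9² + 1.5²·18.9² + 1.2²·21.2² + 2·[0.9·18.9·18.9·0.23 + 0.72·18.9·21.2·0.13 + 1.8·18.9·21.2·0.72] = 1579.51 + 1261.45 = 2840.97.
Under uncorrelated errors the observed covariances equal the true-score covariances, so only the own-variance terms attenuate.
True-score variance = [0.6²·18.9²·0.71 + 1.5²·18.9²·0.92 + 1.2²·21.2²·0.62] + 1261.45 = 1231.99 + 1261.45 = 2493.44.
Reliability = 2493.44 / 2840.97 = 0.8777.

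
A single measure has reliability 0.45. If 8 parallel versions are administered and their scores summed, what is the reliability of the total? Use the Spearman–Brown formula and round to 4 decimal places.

0.8675

ρ_k = kρ / (1 + (k−1)ρ) = 8·0.45 / (1 + 7·0.45) = 3.600 / 4.150 = 0.8675.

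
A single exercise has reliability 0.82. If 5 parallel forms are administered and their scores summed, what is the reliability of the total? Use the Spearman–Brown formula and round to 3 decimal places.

0.958

ρ_k = kρ / (1 + (k−1)ρ) = 5·0.82 / (1 + 4·0.82) = 4.100 / 4.280 = 0.958.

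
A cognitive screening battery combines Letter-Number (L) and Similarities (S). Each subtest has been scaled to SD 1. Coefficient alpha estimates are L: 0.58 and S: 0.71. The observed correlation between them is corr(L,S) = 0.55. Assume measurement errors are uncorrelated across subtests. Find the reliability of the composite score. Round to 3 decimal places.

0.771

Var(L+S) = 2 + 2·[0.55] = 2 + 1.1 = 3.1.
Under uncorrelated errors the observed covariances equal the true-score covariances, so only the own-variance terms attenuate.
True-score variance = [0.58 + 0.71] + 1.1 = 1.29 + 1.1 = 2.39.
Reliability = 2.39 / 3.1 = 0.771.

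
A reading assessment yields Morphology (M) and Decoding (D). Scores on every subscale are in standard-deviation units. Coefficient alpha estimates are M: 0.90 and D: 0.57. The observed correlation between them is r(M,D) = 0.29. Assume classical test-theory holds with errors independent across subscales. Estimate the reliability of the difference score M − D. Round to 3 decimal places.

0.627

Var(M−D) = 1 + 1 − 2·0.29 = 2 − 0.58 = 1.42.
Under uncorrelated errors the observed covariances equal the true-score covariances, so only the own-variance terms attenuate.
True-score variance = [0.90 + 0.57] − 0.58 = 1.47 − 0.58 = 0.89.
Reliability = 0.89 / 1.42 = 0.627.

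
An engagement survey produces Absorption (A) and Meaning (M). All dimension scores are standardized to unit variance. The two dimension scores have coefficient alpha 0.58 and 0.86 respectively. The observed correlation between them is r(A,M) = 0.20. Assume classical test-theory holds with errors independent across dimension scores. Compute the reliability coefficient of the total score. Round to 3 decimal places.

0.767

Var(A+M) = 2 + 2·[0.20] = 2 + 0.4 = 2.4.
With uncorrelated errors the cross-covariances are all true-score covariance, so they carry over unchanged; only the diagonal terms shrink to ρᵢσᵢ².
True-score variance = [0.58 + 0.86] + 0.4 = 1.44 + 0.4 = 1.84.
Reliability = 1.84 / 2.4 = 0.767.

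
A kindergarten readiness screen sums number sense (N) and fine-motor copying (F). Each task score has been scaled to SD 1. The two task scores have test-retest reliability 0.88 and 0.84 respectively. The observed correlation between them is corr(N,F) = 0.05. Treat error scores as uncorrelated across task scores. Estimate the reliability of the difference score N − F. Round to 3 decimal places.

Var(N−F) = 1 + 1 − 2·0.05 = 2 − 0.1 = 1.9.
Under uncorrelated errors the observed covariances equal the true-score covariances, so only the own-variance terms attenuate.
True-score variance = [0.88 + 0.84] − 0.1 = 1.72 − 0.1 = 1.62.
Reliability = 1.62 / 1.9 = 0.853.

0.853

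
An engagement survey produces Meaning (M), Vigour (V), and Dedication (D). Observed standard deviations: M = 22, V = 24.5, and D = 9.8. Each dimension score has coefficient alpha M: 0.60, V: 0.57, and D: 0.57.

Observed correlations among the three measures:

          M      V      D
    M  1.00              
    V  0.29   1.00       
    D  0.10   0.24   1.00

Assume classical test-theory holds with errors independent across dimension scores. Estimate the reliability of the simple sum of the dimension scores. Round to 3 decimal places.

Var(M+V+D) = 22² + 24.5² + 9.8² + 2·[22·24.5·0.29 + 22·9.8·0.10 + 24.5·9.8·0.24] = 1180.29 + 470.988 = 1651.28.
With uncorrelated errors the cross-covariances are all true-score covariance, so they carry over unchanged; only the diagonal terms shrink to ρᵢσᵢ².
True-score variance = [22²·0.60 + 24.5²·0.57 + 9.8²·0.57] + 470.988 = 687.285 + 470.988 = 1158.27.
Reliability = 1158.27 / 1651.28 = 0.701.

0.701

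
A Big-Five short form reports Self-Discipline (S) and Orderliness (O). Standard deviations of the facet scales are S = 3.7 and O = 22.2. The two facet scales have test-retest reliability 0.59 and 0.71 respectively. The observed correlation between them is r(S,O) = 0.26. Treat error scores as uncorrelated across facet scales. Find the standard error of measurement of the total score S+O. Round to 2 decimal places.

12.19

Var(total) = 506.53 + 42.7128 = 549.243.
True-score variance = 357.993 + 42.7128 = 400.706, so reliability = 0.7296.
Error variance = 549.243 − 400.706 = 148.537; SEM = √148.537 = 12.19.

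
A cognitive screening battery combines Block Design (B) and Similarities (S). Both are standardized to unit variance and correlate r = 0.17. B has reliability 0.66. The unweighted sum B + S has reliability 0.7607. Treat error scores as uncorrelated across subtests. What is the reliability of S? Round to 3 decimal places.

Var(B+S) = 2 + 2·0.17 = 2.340.
True-score variance = ρ_B + ρ_S + 2·0.17, so 0.7607 = (0.66 + ρ_S + 0.34) / 2.340.
ρ_S = 0.7607·2.340 − 0.66 − 0.34 = 0.780.

0.780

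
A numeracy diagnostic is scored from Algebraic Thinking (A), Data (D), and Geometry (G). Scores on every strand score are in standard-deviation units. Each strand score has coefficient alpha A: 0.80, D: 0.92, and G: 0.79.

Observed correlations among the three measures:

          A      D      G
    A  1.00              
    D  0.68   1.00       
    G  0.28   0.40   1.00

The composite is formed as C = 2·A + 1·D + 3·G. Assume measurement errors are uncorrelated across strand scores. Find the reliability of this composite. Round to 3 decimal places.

Var(C) = 2² + 1 + 3² + 2·[2·0.68 + 6·0.28 + 3·0.40] = 14 + 8.48 = 22.48.
With uncorrelated errors the cross-covariances are all true-score covariance, so they carry over unchanged; only the diagonal terms shrink to ρᵢσᵢ².
True-score variance = [2²·0.80 + 0.92 + 3²·0.79] + 8.48 = 11.23 + 8.48 = 19.71.
Reliability = 19.71 / 22.48 = 0.877.

0.877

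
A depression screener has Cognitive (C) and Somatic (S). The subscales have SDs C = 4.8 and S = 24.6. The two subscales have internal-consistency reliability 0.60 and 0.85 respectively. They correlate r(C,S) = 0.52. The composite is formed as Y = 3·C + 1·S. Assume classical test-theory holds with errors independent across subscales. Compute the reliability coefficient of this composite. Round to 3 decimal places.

Var(Y) = 3²·4.8² + 24.6² + 2·[3·4.8·24.6·0.52] = 812.52 + 368.41 = 1180.93.
Under uncorrelated errors the observed covariances equal the true-score covariances, so only the own-variance terms attenuate.
True-score variance = [3²·4.8²·0.60 + 24.6²·0.85] + 368.41 = 638.802 + 368.41 = 1007.21.
Reliability = 1007.21 / 1180.93 = 0.853.

0.853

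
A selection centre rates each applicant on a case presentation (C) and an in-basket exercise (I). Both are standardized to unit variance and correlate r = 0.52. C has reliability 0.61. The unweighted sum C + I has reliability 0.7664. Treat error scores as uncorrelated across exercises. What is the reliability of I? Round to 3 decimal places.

0.680

Var(C+I) = 2 + 2·0.52 = 3.040.
True-score variance = ρ_C + ρ_I + 2·0.52, so 0.7664 = (0.61 + ρ_I + 1.04) / 3.040.
ρ_I = 0.7664·3.040 − 0.61 − 1.04 = 0.680.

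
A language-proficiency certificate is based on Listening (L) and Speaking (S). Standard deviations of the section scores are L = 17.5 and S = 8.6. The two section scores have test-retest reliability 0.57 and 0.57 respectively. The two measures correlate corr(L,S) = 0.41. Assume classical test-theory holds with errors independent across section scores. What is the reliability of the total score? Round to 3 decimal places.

Var(L+S) = 17.5² + 8.6² + 2·[17.5·8.6·0.41] = 380.21 + 123.41 = 503.62.
With uncorrelated errors the cross-covariances are all true-score covariance, so they carry over unchanged; only the diagonal terms shrink to ρᵢσᵢ².
True-score variance = [17.5²·0.57 + 8.6²·0.57] + 123.41 = 216.72 + 123.41 = 340.13.
Reliability = 340.13 / 503.62 = 0.675.

0.675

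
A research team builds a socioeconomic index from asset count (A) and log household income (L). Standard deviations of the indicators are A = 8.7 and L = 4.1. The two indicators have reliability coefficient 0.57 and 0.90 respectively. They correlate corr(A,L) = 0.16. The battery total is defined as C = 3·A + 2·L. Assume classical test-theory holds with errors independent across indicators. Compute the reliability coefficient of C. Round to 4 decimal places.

0.6332

Var(C) = 3²·8.7² + 2²·4.1² + 2·[6·8.7·4.1·0.16] = 748.45 + 68.4864 = 816.936.
With uncorrelated errors the cross-covariances are all true-score covariance, so they carry over unchanged; only the diagonal terms shrink to ρᵢσᵢ².
True-score variance = [3²·8.7²·0.57 + 2²·4.1²·0.90] + 68.4864 = 448.806 + 68.4864 = 517.292.
Reliability = 517.292 / 816.936 = 0.6332.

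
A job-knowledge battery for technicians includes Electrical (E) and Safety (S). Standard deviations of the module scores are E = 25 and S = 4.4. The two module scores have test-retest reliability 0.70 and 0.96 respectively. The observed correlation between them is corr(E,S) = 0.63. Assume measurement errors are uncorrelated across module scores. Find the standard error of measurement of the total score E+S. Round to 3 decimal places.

13.721

Var(total) = 644.36 + 138.6 = 782.96.
True-score variance = 456.086 + 138.6 = 594.686, so reliability = 0.7595.
Error variance = 782.96 − 594.686 = 188.274; SEM = √188.274 = 13.721.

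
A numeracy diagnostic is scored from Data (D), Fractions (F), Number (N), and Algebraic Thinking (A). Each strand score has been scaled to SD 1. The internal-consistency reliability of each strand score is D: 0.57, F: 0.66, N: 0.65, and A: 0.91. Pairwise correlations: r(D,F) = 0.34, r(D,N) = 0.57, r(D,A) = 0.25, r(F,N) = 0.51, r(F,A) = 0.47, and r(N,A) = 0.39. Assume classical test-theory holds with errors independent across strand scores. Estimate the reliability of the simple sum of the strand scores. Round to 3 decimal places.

Var(D+F+N+A) = 4 + 2·[0.34 + 0.57 + 0.25 + 0.51 + 0.47 + 0.39] = 4 + 5.06 = 9.06.
Under uncorrelated errors the observed covariances equal the true-score covariances, so only the own-variance terms attenuate.
True-score variance = [0.57 + 0.66 + 0.65 + 0.91] + 5.06 = 2.79 + 5.06 = 7.85.
Reliability = 7.85 / 9.06 = 0.866.

0.866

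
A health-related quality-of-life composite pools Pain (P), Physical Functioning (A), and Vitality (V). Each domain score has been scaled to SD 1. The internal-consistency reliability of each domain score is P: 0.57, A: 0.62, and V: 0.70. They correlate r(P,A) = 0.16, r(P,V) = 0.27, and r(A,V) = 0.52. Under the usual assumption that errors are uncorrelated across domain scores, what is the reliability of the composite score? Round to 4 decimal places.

0.7735

Var(P+A+V) = 3 + 2·[0.16 + 0.27 + 0.52] = 3 + 1.9 = 4.9.
Because errors are independent across components, Cov(Tᵢ,Tⱼ) = Cov(Xᵢ,Xⱼ); the off-diagonal part of the true-score variance is the same as above.
True-score variance = [0.57 + 0.62 + 0.70] + 1.9 = 1.89 + 1.9 = 3.79.
Reliability = 3.79 / 4.9 = 0.7735.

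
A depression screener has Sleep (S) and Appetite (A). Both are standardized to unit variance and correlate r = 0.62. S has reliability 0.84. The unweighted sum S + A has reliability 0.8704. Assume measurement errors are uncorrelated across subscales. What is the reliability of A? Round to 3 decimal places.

Var(S+A) = 2 + 2·0.62 = 3.240.
True-score variance = ρ_S + ρ_A + 2·0.62, so 0.8704 = (0.84 + ρ_A + 1.24) / 3.240.
ρ_A = 0.8704·3.240 − 0.84 − 1.24 = 0.740.

0.740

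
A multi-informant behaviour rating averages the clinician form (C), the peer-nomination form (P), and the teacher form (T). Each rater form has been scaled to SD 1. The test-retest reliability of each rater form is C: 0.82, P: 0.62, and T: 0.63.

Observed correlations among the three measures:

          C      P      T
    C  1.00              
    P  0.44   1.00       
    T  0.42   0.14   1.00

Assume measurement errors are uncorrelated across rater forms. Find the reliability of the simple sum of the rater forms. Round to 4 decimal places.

Var(C+P+T) = 3 + 2·[0.44 + 0.42 + 0.14] = 3 + 2 = 5.
Because errors are independent across components, Cov(Tᵢ,Tⱼ) = Cov(Xᵢ,Xⱼ); the off-diagonal part of the true-score variance is the same as above.
True-score variance = [0.82 + 0.62 + 0.63] + 2 = 2.07 + 2 = 4.07.
Reliability = 4.07 / 5 = 0.8140.

0.8140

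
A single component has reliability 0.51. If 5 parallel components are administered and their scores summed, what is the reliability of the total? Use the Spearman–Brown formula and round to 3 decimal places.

0.839

ρ_k = kρ / (1 + (k−1)ρ) = 5·0.51 / (1 + 4·0.51) = 2.550 / 3.040 = 0.839.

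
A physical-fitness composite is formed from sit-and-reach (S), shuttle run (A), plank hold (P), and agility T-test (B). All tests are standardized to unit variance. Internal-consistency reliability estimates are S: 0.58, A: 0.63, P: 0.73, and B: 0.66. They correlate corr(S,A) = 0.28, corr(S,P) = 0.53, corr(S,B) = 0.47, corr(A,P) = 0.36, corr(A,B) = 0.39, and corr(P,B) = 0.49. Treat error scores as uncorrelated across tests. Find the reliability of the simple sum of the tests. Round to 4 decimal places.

Var(S+A+P+B) = 4 + 2·[0.28 + 0.53 + 0.47 + 0.36 + 0.39 + 0.49] = 4 + 5.04 = 9.04.
With uncorrelated errors the cross-covariances are all true-score covariance, so they carry over unchanged; only the diagonal terms shrink to ρᵢσᵢ².
True-score variance = [0.58 + 0.63 + 0.73 + 0.66] + 5.04 = 2.6 + 5.04 = 7.64.
Reliability = 7.64 / 9.04 = 0.8451.

0.8451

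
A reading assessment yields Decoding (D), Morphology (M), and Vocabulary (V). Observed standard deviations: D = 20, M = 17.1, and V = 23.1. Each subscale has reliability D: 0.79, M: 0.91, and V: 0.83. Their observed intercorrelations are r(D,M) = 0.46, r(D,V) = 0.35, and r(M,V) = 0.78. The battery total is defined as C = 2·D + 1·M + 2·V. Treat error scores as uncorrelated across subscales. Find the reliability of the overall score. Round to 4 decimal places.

0.8990

Var(C) = 2²·20² + 17.1² + 2²·23.1² + 2·[2·20·17.1·0.46 + 4·20·23.1·0.35 + 2·17.1·23.1·0.78] = 4026.85 + 3155.31 = 7182.16.
Because errors are independent across components, Cov(Tᵢ,Tⱼ) = Cov(Xᵢ,Xⱼ); the off-diagonal part of the true-score variance is the same as above.
True-score variance = [2²·20²·0.79 + 17.1²·0.91 + 2²·23.1²·0.83] + 3155.31 = 3301.68 + 3155.31 = 6456.99.
Reliability = 6456.99 / 7182.16 = 0.8990.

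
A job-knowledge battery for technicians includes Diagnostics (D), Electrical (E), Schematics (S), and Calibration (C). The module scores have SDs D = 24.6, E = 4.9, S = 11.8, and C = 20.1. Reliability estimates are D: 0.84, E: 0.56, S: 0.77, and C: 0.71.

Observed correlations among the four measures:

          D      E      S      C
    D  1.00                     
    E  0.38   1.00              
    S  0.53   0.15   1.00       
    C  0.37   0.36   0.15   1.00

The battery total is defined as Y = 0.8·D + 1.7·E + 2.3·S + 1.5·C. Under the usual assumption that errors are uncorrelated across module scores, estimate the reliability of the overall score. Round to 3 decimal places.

Var(Y) = 0.8²·24.6² + 1.7²·4.9² + 2.3²·11.8² + 1.5²·20.1² + 2·[1.36·24.6·4.9·0.38 + 1.84·24.6·11.8·0.53 + 1.2·24.6·20.1·0.37 + 3.91·4.9·11.8·0.15 + 2.55·4.9·20.1·0.36 + 3.45·11.8·20.1·0.15] = 2102.29 + 1623.96 = 3726.26.
Because errors are independent across components, Cov(Tᵢ,Tⱼ) = Cov(Xᵢ,Xⱼ); the off-diagonal part of the true-score variance is the same as above.
True-score variance = [0.8²·24.6²·0.84 + 1.7²·4.9²·0.56 + 2.3²·11.8²·0.77 + 1.5²·20.1²·0.71] + 1623.96 = 1576.76 + 1623.96 = 3200.73.
Reliability = 3200.73 / 3726.26 = 0.859.

0.859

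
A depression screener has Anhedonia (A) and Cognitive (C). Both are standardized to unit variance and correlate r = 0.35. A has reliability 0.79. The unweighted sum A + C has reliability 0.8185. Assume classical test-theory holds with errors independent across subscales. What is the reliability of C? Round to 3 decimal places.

0.720

Var(A+C) = 2 + 2·0.35 = 2.700.
True-score variance = ρ_A + ρ_C + 2·0.35, so 0.8185 = (0.79 + ρ_C + 0.70) / 2.700.
ρ_C = 0.8185·2.700 − 0.79 − 0.70 = 0.720.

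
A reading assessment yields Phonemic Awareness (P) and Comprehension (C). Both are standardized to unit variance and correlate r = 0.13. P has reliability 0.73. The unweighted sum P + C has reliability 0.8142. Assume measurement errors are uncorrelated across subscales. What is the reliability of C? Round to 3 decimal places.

0.850

Var(P+C) = 2 + 2·0.13 = 2.260.
True-score variance = ρ_P + ρ_C + 2·0.13, so 0.8142 = (0.73 + ρ_C + 0.26) / 2.260.
ρ_C = 0.8142·2.260 − 0.73 − 0.26 = 0.850.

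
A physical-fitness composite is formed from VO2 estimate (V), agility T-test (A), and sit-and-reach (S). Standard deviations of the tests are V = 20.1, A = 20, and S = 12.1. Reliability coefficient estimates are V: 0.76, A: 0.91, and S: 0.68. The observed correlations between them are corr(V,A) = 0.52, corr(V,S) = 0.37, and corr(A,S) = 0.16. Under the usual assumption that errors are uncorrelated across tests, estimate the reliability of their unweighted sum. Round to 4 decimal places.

0.8894

Var(V+A+S) = 20.1² + 20² + 12.1² + 2·[20.1·20·0.52 + 20.1·12.1·0.37 + 20·12.1·0.16] = 950.42 + 675.495 = 1625.92.
Under uncorrelated errors the observed covariances equal the true-score covariances, so only the own-variance terms attenuate.
True-score variance = [20.1²·0.76 + 20²·0.91 + 12.1²·0.68] + 675.495 = 770.606 + 675.495 = 1446.1.
Reliability = 1446.1 / 1625.92 = 0.8894.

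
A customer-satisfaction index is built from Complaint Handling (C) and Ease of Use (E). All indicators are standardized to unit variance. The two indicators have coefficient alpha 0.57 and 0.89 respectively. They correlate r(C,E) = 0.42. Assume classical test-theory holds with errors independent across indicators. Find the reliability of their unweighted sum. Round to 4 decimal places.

0.8099

Var(C+E) = 2 + 2·[0.42] = 2 + 0.84 = 2.84.
Because errors are independent across components, Cov(Tᵢ,Tⱼ) = Cov(Xᵢ,Xⱼ); the off-diagonal part of the true-score variance is the same as above.
True-score variance = [0.57 + 0.89] + 0.84 = 1.46 + 0.84 = 2.3.
Reliability = 2.3 / 2.84 = 0.8099.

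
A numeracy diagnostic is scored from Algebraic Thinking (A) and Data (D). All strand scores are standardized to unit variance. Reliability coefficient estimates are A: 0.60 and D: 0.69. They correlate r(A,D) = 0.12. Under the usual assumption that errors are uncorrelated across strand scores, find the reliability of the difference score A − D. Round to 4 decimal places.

0.5966

Var(A−D) = 1 + 1 − 2·0.12 = 2 − 0.24 = 1.76.
With uncorrelated errors the cross-covariances are all true-score covariance, so they carry over unchanged; only the diagonal terms shrink to ρᵢσᵢ².
True-score variance = [0.60 + 0.69] − 0.24 = 1.29 − 0.24 = 1.05.
Reliability = 1.05 / 1.76 = 0.5966.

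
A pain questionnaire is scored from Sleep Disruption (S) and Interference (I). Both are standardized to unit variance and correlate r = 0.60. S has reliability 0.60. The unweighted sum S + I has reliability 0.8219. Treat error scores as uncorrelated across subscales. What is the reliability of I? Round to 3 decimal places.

Var(S+I) = 2 + 2·0.60 = 3.200.
True-score variance = ρ_S + ρ_I + 2·0.60, so 0.8219 = (0.60 + ρ_I + 1.20) / 3.200.
ρ_I = 0.8219·3.200 − 0.60 − 1.20 = 0.830.

0.830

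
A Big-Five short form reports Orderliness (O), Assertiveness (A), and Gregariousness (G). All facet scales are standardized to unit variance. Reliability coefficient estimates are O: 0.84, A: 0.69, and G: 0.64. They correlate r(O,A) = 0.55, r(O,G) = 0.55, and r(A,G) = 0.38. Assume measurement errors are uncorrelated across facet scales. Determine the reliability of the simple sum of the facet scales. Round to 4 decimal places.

Var(O+A+G) = 3 + 2·[0.55 + 0.55 + 0.38] = 3 + 2.96 = 5.96.
Because errors are independent across components, Cov(Tᵢ,Tⱼ) = Cov(Xᵢ,Xⱼ); the off-diagonal part of the true-score variance is the same as above.
True-score variance = [0.84 + 0.69 + 0.64] + 2.96 = 2.17 + 2.96 = 5.13.
Reliability = 5.13 / 5.96 = 0.8607.

0.8607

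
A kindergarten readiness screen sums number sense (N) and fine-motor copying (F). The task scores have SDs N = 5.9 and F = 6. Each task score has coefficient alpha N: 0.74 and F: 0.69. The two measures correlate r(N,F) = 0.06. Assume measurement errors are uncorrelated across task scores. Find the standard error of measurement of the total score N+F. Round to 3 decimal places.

4.496

Var(total) = 70.81 + 4.248 = 75.058.
True-score variance = 50.5994 + 4.248 = 54.8474, so reliability = 0.7307.
Error variance = 75.058 − 54.8474 = 20.2106; SEM = √20.2106 = 4.496.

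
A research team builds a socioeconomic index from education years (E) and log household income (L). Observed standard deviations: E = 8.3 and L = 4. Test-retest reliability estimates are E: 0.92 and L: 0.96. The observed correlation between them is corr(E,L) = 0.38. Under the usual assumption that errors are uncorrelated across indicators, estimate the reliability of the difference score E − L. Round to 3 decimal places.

Var(E−L) = 8.3² + 4² − 2·8.3·4·0.38 = 84.89 − 25.232 = 59.658.
Under uncorrelated errors the observed covariances equal the true-score covariances, so only the own-variance terms attenuate.
True-score variance = [8.3²·0.92 + 4²·0.96] − 25.232 = 78.7388 − 25.232 = 53.5068.
Reliability = 53.5068 / 59.658 = 0.897.

0.897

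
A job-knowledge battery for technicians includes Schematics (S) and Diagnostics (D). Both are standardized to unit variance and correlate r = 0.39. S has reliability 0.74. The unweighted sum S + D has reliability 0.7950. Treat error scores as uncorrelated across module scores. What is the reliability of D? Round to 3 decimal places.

Var(S+D) = 2 + 2·0.39 = 2.780.
True-score variance = ρ_S + ρ_D + 2·0.39, so 0.7950 = (0.74 + ρ_D + 0.78) / 2.780.
ρ_D = 0.7950·2.780 − 0.74 − 0.78 = 0.690.

0.690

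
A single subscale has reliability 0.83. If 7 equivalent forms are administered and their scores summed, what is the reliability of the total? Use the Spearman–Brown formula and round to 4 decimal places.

0.9716

ρ_k = kρ / (1 + (k−1)ρ) = 7·0.83 / (1 + 6·0.83) = 5.810 / 5.980 = 0.9716.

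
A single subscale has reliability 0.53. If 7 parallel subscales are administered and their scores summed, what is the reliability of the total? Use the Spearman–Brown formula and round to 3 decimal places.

0.888

ρ_k = kρ / (1 + (k−1)ρ) = 7·0.53 / (1 + 6·0.53) = 3.710 / 4.180 = 0.888.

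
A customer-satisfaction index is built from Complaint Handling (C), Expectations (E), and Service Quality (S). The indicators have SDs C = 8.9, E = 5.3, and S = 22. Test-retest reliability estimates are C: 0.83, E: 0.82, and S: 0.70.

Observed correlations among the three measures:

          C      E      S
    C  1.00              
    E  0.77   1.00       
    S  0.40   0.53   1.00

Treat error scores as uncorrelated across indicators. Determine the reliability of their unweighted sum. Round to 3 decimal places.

0.827

Var(C+E+S) = 8.9² + 5.3² + 22² + 2·[8.9·5.3·0.77 + 8.9·22·0.40 + 5.3·22·0.53] = 591.3 + 352.878 = 944.178.
Because errors are independent across components, Cov(Tᵢ,Tⱼ) = Cov(Xᵢ,Xⱼ); the off-diagonal part of the true-score variance is the same as above.
True-score variance = [8.9²·0.83 + 5.3²·0.82 + 22²·0.70] + 352.878 = 427.578 + 352.878 = 780.456.
Reliability = 780.456 / 944.178 = 0.827.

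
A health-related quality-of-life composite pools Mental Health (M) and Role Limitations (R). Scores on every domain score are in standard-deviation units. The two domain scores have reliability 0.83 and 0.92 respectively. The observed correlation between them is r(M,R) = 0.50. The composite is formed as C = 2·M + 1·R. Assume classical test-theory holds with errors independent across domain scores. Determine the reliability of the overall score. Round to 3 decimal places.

0.891

Var(C) = 2² + 1 + 2·[2·0.50] = 5 + 2 = 7.
Under uncorrelated errors the observed covariances equal the true-score covariances, so only the own-variance terms attenuate.
True-score variance = [2²·0.83 + 0.92] + 2 = 4.24 + 2 = 6.24.
Reliability = 6.24 / 7 = 0.891.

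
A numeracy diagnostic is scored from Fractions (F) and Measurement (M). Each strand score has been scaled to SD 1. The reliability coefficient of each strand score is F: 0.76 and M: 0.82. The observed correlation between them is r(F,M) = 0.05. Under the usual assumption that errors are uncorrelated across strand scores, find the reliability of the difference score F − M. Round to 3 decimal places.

Var(F−M) = 1 + 1 − 2·0.05 = 2 − 0.1 = 1.9.
With uncorrelated errors the cross-covariances are all true-score covariance, so they carry over unchanged; only the diagonal terms shrink to ρᵢσᵢ².
True-score variance = [0.76 + 0.82] − 0.1 = 1.58 − 0.1 = 1.48.
Reliability = 1.48 / 1.9 = 0.779.

0.779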